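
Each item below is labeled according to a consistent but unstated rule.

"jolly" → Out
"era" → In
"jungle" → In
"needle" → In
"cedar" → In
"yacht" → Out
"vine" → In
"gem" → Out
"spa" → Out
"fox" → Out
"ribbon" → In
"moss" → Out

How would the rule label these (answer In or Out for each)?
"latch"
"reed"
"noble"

Out, In, In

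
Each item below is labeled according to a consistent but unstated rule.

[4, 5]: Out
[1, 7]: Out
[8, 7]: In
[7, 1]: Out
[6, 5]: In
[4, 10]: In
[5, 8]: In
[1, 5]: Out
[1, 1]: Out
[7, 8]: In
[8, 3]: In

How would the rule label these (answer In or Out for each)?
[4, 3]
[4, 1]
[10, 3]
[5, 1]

'In' ⟺ sum ≥ 11.
[4, 3] — 4+3 = 7, hence Out.
[4, 1] — 4+1 = 5, hence Out.
[10, 3] — 10+3 = 13, hence In.
[5, 1] — 5+1 = 6, hence Out.

Out, Out, In, Out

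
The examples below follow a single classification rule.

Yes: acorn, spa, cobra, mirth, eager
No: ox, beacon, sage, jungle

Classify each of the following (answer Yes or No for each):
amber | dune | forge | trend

Yes, No, Yes, Yes

Every 'Yes' example satisfies: odd length. None of the 'No' examples do.
amber — length 5, hence Yes.
dune — length 4, hence No.
forge — length 5, hence Yes.
trend — length 5, hence Yes.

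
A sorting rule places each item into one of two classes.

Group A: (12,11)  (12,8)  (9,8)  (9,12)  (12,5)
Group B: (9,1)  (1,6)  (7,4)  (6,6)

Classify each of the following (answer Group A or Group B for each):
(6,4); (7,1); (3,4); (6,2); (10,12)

Group B, Group B, Group B, Group B, Group A

Every 'Group A' example satisfies: sum ≥ 17. None of the 'Group B' examples do.
(6,4): 6+4 = 10, doesn't match → Group B.
(7,1): 7+1 = 8, doesn't match → Group B.
(3,4): 3+4 = 7, doesn't match → Group B.
(6,2): 6+2 = 8, doesn't match → Group B.
(10,12): 10+12 = 22, checks out → Group A.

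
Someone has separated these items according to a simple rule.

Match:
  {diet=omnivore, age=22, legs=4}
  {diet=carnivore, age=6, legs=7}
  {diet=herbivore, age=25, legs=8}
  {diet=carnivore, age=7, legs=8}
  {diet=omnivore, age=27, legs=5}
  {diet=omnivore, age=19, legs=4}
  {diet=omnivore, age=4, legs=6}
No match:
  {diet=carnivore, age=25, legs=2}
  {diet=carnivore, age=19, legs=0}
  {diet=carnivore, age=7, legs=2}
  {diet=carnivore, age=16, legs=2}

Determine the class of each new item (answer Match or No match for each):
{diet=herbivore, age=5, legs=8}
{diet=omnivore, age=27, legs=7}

Match, Match

Every 'Match' example satisfies: legs ≥ 4. None of the 'No match' examples do.
{diet=herbivore, age=5, legs=8}: legs = 8 — passes, so Match. {diet=omnivore, age=27, legs=7}: legs = 7 — passes, so Match.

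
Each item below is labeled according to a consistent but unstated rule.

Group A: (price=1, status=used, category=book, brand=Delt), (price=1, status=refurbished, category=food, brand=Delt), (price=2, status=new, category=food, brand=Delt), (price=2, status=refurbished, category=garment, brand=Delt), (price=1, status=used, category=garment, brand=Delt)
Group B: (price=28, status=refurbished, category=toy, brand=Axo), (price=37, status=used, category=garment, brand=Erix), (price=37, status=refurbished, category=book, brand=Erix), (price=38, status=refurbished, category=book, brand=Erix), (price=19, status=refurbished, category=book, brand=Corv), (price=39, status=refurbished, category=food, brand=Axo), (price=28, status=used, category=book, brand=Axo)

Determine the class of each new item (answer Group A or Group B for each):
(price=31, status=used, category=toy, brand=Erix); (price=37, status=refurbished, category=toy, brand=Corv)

Rule: brand is Delt. This holds for each 'Group A' example and fails for each 'Group B' one.
(price=31, status=used, category=toy, brand=Erix) → brand is Erix → Group B. (price=37, status=refurbished, category=toy, brand=Corv) → brand is Corv → Group B.

Group B, Group B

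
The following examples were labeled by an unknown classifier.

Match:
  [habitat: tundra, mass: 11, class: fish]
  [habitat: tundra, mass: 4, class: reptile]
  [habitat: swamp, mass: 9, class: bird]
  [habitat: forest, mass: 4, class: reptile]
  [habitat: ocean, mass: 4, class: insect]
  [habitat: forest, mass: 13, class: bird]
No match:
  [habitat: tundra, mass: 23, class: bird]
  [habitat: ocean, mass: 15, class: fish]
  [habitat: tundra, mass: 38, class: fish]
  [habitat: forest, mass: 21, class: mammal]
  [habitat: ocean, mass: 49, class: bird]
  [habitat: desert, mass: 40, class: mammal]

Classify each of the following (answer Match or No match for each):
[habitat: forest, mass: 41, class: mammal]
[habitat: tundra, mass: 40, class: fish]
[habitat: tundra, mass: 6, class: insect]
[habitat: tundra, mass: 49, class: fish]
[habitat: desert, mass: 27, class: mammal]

No match, No match, Match, No match, No match

'Match' ⟺ mass ≤ 13.
[habitat: forest, mass: 41, class: mammal] — mass = 41, hence No match.
[habitat: tundra, mass: 40, class: fish] — mass = 40, hence No match.
[habitat: tundra, mass: 6, class: insect] — mass = 6, hence Match.
[habitat: tundra, mass: 49, class: fish] — mass = 49, hence No match.
[habitat: desert, mass: 27, class: mammal] — mass = 27, hence No match.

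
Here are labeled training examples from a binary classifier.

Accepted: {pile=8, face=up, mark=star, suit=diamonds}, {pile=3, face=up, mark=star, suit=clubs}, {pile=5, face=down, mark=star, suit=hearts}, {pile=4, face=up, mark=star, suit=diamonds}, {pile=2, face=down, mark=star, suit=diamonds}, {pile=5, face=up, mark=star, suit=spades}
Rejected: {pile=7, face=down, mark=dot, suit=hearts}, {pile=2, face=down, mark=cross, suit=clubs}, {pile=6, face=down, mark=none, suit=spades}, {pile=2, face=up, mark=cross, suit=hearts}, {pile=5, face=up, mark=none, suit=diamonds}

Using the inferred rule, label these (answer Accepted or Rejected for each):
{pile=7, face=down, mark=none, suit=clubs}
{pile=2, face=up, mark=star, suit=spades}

Comparing the two groups points to one rule — mark is star.
{pile=7, face=down, mark=none, suit=clubs} — mark is none, hence Rejected. {pile=2, face=up, mark=star, suit=spades} — mark is star, hence Accepted.

Rejected, Accepted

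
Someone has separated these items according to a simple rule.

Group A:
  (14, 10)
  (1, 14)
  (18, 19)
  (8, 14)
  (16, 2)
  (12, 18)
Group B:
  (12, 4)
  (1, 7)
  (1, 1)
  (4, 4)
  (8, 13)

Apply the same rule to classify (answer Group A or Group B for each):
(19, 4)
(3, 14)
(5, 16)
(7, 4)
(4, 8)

Group A, Group A, Group A, Group B, Group B

The distinguishing property — max ≥ 14 — holds for all the 'Group A' cases and none of the 'Group B' cases.
(19, 4) — max 19, hence Group A.
(3, 14) — max 14, hence Group A.
(5, 16) — max 16, hence Group A.
(7, 4) — max 7, hence Group B.
(4, 8) — max 8, hence Group B.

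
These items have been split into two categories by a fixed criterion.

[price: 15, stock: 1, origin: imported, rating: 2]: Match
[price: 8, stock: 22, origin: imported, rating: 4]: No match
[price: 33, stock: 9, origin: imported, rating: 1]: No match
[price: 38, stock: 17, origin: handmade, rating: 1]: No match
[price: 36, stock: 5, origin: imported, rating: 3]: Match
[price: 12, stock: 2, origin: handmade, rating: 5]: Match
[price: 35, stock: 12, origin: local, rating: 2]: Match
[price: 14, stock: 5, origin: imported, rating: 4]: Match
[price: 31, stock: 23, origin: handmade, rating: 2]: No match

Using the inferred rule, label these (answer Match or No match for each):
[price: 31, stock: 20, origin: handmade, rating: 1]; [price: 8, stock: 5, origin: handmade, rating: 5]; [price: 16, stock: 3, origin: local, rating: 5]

The rule appears to be: stock ≤ 12 AND rating ≥ 2.
No match: [price: 31, stock: 20, origin: handmade, rating: 1], since stock = 20, rating = 1.
Match: [price: 8, stock: 5, origin: handmade, rating: 5], since stock = 5, rating = 5.
Match: [price: 16, stock: 3, origin: local, rating: 5], since stock = 3, rating = 5.

No match, Match, Match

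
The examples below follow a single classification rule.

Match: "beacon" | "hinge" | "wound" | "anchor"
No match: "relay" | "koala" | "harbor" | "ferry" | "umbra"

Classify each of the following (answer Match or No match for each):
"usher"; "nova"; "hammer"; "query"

No match, Match, No match, No match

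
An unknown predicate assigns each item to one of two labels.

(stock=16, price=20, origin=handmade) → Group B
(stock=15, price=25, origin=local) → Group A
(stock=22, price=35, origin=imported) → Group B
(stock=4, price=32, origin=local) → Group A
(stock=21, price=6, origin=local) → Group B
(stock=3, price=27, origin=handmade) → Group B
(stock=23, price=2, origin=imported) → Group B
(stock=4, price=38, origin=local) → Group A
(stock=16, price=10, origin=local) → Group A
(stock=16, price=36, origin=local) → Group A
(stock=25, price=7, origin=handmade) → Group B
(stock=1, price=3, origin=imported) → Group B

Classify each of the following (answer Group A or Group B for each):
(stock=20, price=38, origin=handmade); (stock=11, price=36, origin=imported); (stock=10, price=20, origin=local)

Group B, Group B, Group A

The simplest hypothesis consistent with all the labels is: origin is local AND price ≥ 7.
Group B: (stock=20, price=38, origin=handmade), since origin is handmade, price = 38. Group B: (stock=11, price=36, origin=imported), since origin is imported, price = 36. Group A: (stock=10, price=20, origin=local), since origin is local, price = 20.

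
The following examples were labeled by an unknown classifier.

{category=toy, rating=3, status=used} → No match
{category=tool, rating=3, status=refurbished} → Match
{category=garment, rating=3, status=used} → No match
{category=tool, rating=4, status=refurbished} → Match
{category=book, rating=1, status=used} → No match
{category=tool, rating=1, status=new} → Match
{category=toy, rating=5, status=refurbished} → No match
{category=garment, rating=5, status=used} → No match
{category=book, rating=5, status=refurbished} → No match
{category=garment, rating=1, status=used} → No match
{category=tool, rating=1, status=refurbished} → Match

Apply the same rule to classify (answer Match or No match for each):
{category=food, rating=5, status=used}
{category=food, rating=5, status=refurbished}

Comparing the two groups points to one rule — category is tool.

No match, No match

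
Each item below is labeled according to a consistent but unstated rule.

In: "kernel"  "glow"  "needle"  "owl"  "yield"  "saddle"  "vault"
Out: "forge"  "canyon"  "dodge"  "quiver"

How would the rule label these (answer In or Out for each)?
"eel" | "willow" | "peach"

Rule: contains 'l'. This holds for each 'In' example and fails for each 'Out' one.
"eel": has 'l', meets the rule → In. "willow": has 'l', meets the rule → In. "peach": no 'l', lacks this property → Out.

In, In, Out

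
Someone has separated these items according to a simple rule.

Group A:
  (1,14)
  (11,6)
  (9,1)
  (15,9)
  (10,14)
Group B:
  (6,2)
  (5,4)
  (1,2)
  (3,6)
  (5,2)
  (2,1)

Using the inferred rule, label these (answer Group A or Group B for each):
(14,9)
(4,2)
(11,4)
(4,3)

Every 'Group A' example satisfies: sum ≥ 10. None of the 'Group B' examples do.
Group A: (14,9), since 14+9 = 23. Group B: (4,2), since 4+2 = 6. Group A: (11,4), since 11+4 = 15. Group B: (4,3), since 4+3 = 7.

Group A, Group B, Group A, Group B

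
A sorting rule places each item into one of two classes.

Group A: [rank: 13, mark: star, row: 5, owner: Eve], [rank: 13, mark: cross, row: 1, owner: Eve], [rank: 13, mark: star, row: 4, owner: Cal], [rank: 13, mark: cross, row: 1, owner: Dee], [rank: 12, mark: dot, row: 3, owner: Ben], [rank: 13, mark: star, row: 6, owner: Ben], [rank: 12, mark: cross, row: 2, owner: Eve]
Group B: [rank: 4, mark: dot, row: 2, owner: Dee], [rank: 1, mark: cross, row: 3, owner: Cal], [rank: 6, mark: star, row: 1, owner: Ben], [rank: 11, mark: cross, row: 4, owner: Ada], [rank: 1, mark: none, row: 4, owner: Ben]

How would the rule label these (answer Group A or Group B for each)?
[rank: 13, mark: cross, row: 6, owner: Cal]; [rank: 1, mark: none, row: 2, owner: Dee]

Group A, Group B

The simplest hypothesis consistent with all the labels is: rank ≥ 12.
[rank: 13, mark: cross, row: 6, owner: Cal]: rank = 13 — matches, so Group A.
[rank: 1, mark: none, row: 2, owner: Dee]: rank = 1 — lacks this property, so Group B.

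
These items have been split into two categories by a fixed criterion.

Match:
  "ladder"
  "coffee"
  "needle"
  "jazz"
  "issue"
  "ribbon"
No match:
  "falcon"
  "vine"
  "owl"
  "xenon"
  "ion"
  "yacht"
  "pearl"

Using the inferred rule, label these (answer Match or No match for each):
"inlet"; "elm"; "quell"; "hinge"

The common property of the 'Match' items is: has a double letter. No 'No match' item has it.
"inlet" → no doubled letter → No match. "elm" → no doubled letter → No match. "quell" → 'll' doubled → Match. "hinge" → no doubled letter → No match.

No match, No match, Match, No match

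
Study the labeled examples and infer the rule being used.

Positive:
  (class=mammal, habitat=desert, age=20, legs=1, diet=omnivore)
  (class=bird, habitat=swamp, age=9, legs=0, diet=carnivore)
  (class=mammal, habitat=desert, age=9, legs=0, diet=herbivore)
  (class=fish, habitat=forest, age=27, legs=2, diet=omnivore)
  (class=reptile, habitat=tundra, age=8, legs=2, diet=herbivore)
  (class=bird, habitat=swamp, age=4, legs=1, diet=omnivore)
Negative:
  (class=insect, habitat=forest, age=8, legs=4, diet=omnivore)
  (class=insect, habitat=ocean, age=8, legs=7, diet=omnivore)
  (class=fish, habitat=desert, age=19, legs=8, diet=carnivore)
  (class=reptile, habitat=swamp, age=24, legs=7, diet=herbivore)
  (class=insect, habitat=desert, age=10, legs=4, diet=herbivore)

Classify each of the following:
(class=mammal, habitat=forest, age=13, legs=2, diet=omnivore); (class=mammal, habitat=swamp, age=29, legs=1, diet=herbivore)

All 'Positive' examples share one property — legs ≤ 2 — and every 'Negative' example lacks it.

Positive, Positive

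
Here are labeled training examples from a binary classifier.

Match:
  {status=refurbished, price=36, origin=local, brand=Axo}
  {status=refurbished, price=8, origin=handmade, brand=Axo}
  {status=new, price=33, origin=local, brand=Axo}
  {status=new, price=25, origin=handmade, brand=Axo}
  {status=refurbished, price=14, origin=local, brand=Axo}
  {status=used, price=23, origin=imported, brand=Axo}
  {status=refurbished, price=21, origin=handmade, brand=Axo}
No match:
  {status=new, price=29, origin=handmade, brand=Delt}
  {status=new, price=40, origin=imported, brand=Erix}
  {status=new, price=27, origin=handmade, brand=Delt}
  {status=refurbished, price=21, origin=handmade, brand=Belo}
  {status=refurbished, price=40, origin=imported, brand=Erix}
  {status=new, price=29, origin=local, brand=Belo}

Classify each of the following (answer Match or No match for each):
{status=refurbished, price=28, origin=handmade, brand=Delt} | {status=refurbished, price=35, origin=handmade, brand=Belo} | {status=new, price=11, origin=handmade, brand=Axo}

The common property of the 'Match' items is: brand is Axo. No 'No match' item has it.
{status=refurbished, price=28, origin=handmade, brand=Delt}: brand is Delt, fails the rule → No match.
{status=refurbished, price=35, origin=handmade, brand=Belo}: brand is Belo, fails the rule → No match.
{status=new, price=11, origin=handmade, brand=Axo}: brand is Axo, passes → Match.

No match, No match, Match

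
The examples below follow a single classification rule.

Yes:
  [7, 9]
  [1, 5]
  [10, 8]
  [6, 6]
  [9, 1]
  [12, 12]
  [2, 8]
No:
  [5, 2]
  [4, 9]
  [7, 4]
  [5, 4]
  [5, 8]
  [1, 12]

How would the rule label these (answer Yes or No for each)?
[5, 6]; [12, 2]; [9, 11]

A rule that fits every label: sum is even — true of each 'Yes' example, false of each 'No' one.
[5, 6] → 5+6 = 11 → No.
[12, 2] → 12+2 = 14 → Yes.
[9, 11] → 9+11 = 20 → Yes.

No, Yes, Yes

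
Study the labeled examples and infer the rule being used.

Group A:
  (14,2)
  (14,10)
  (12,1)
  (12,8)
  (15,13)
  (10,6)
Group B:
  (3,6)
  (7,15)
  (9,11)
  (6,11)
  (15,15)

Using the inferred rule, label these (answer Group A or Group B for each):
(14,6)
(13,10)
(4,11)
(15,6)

Group A, Group A, Group B, Group A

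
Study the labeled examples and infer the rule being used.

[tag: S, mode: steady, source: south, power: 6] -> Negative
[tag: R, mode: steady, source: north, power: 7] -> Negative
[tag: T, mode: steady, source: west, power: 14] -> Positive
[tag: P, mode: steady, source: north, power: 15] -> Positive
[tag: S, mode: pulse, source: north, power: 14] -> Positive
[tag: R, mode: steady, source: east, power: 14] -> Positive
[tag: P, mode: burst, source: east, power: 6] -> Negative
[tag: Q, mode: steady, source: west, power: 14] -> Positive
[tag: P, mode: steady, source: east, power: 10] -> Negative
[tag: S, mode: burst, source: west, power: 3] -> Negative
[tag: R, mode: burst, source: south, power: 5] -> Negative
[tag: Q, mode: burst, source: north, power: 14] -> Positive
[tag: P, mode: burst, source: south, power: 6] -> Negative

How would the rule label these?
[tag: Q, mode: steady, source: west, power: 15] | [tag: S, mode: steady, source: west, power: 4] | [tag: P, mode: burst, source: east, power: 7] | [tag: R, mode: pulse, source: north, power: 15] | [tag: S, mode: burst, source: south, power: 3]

Every 'Positive' example satisfies: power ≥ 14. None of the 'Negative' examples do.
[tag: Q, mode: steady, source: west, power: 15]: Positive (power = 15).
[tag: S, mode: steady, source: west, power: 4]: Negative (power = 4).
[tag: P, mode: burst, source: east, power: 7]: Negative (power = 7).
[tag: R, mode: pulse, source: north, power: 15]: Positive (power = 15).
[tag: S, mode: burst, source: south, power: 3]: Negative (power = 3).

Positive, Negative, Negative, Positive, Negative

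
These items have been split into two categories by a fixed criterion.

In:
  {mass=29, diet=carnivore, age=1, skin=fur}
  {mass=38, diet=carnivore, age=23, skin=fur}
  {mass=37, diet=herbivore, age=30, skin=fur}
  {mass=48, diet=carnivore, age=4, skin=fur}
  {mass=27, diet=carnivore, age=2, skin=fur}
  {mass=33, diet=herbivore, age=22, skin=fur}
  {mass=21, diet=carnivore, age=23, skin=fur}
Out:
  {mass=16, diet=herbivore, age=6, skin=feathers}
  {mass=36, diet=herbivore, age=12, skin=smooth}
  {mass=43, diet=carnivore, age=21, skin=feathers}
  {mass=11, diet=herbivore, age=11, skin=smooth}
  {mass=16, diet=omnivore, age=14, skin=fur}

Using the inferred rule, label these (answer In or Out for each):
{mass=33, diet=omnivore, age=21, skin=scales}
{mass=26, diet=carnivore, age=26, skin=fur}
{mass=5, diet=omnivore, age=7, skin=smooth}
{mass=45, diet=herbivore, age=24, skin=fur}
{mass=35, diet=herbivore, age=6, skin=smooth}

Out, In, Out, In, Out

The distinguishing property — skin is fur AND mass ≥ 21 — holds for all the 'In' cases and none of the 'Out' cases.
{mass=33, diet=omnivore, age=21, skin=scales}: skin is scales, mass = 33 — does not pass, so Out. {mass=26, diet=carnivore, age=26, skin=fur}: skin is fur, mass = 26 — passes, so In. {mass=5, diet=omnivore, age=7, skin=smooth}: skin is smooth, mass = 5 — does not pass, so Out. {mass=45, diet=herbivore, age=24, skin=fur}: skin is fur, mass = 45 — passes, so In. {mass=35, diet=herbivore, age=6, skin=smooth}: skin is smooth, mass = 35 — does not pass, so Out.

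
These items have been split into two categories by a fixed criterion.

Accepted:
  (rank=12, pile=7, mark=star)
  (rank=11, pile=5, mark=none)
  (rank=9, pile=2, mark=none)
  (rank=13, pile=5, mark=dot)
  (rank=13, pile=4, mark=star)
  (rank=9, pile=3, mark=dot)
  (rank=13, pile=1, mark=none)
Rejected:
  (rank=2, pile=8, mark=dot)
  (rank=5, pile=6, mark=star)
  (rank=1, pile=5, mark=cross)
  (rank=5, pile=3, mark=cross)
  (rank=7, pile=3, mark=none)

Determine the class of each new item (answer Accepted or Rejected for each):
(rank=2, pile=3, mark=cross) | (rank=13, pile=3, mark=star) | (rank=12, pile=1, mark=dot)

Rejected, Accepted, Accepted

All 'Accepted' examples share one property — rank ≥ 9 — and every 'Rejected' example lacks it.
(rank=2, pile=3, mark=cross) → rank = 2 → Rejected.
(rank=13, pile=3, mark=star) → rank = 13 → Accepted.
(rank=12, pile=1, mark=dot) → rank = 12 → Accepted.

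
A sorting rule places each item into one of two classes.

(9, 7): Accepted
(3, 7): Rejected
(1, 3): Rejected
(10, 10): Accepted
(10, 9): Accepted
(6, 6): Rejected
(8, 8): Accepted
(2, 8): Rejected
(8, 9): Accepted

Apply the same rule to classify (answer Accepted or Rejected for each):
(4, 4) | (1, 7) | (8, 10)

Rejected, Rejected, Accepted

The pattern is that an item is 'Accepted' exactly when: sum ≥ 16.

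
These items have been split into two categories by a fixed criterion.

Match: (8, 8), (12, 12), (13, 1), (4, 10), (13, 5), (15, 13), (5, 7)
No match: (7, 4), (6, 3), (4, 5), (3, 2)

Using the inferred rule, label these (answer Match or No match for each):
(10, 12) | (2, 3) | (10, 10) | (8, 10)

Match, No match, Match, Match

All 'Match' examples share one property — sum is even — and every 'No match' example lacks it.
(10, 12) → 10+12 = 22 → Match. (2, 3) → 2+3 = 5 → No match. (10, 10) → 10+10 = 20 → Match. (8, 10) → 8+10 = 18 → Match.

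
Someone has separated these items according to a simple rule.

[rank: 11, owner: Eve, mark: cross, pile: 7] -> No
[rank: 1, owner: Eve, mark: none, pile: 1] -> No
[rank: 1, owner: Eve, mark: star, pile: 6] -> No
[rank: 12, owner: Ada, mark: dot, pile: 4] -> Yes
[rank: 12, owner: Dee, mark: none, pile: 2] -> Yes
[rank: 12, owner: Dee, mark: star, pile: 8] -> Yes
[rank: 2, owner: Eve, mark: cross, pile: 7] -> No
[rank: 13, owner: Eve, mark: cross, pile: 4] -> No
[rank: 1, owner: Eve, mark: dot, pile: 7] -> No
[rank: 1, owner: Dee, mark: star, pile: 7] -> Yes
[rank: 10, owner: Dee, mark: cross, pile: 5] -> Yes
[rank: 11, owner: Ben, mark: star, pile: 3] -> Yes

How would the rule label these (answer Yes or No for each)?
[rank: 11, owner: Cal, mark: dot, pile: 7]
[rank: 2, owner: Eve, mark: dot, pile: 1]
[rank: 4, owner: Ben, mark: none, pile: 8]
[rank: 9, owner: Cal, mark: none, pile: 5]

Yes, No, Yes, Yes

One predicate separates the groups cleanly: owner is not Eve.
[rank: 11, owner: Cal, mark: dot, pile: 7] — owner is Cal, hence Yes.
[rank: 2, owner: Eve, mark: dot, pile: 1] — owner is Eve, hence No.
[rank: 4, owner: Ben, mark: none, pile: 8] — owner is Ben, hence Yes.
[rank: 9, owner: Cal, mark: none, pile: 5] — owner is Cal, hence Yes.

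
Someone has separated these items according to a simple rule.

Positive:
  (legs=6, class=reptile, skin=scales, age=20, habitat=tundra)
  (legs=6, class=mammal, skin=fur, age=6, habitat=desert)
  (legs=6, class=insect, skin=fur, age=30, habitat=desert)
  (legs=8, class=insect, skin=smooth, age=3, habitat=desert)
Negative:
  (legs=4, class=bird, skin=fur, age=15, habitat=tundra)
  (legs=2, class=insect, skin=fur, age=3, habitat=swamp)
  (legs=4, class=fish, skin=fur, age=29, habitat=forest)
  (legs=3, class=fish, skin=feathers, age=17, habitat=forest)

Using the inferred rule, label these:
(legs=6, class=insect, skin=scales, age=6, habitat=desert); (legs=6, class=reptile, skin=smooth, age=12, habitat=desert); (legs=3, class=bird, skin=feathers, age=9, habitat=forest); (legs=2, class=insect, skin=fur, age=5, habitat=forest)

Every 'Positive' example satisfies: legs ≥ 6. None of the 'Negative' examples do.
(legs=6, class=insect, skin=scales, age=6, habitat=desert): Positive (legs = 6). (legs=6, class=reptile, skin=smooth, age=12, habitat=desert): Positive (legs = 6). (legs=3, class=bird, skin=feathers, age=9, habitat=forest): Negative (legs = 3). (legs=2, class=insect, skin=fur, age=5, habitat=forest): Negative (legs = 2).

Positive, Positive, Negative, Negative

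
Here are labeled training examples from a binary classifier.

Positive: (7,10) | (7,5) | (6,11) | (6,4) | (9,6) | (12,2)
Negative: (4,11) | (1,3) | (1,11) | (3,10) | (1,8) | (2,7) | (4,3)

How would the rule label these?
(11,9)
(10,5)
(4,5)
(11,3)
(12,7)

Positive, Positive, Negative, Positive, Positive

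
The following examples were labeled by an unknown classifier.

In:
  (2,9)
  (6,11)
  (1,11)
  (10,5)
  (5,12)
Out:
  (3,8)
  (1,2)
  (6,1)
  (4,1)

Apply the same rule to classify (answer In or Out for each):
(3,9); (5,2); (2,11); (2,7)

All 'In' examples share one property — max ≥ 9 — and every 'Out' example lacks it.
(3,9) — max 9, hence In. (5,2) — max 5, hence Out. (2,11) — max 11, hence In. (2,7) — max 7, hence Out.

In, Out, In, Out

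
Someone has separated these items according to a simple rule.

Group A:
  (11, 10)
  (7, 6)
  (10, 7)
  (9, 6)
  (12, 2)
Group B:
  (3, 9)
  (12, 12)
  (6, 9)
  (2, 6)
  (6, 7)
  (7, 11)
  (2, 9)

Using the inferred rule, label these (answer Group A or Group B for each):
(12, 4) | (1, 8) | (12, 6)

Group A, Group B, Group A

The distinguishing property — first > second — holds for all the 'Group A' cases and none of the 'Group B' cases.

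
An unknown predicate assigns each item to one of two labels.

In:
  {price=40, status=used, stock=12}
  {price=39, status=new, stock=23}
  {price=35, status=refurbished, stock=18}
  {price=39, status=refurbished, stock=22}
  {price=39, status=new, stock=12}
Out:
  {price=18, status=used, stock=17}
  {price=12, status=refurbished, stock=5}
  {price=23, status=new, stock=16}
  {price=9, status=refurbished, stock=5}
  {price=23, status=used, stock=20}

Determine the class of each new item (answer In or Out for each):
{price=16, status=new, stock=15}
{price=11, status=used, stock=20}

The pattern is that an item is 'In' exactly when: price ≥ 35.
Out: {price=16, status=new, stock=15}, since price = 16. Out: {price=11, status=used, stock=20}, since price = 11.

Out, Out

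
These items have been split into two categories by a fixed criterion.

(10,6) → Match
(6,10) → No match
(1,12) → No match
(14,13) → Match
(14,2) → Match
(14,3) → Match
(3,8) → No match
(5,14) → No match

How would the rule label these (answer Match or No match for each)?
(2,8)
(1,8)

No match, No match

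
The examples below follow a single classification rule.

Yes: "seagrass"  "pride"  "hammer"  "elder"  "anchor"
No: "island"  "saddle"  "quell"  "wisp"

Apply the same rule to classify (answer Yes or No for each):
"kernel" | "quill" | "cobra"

Yes, No, Yes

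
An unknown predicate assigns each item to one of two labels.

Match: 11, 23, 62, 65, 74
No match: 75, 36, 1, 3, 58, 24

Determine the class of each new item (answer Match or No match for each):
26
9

Match, No match

The simplest hypothesis consistent with all the labels is: ≡ 2 (mod 3).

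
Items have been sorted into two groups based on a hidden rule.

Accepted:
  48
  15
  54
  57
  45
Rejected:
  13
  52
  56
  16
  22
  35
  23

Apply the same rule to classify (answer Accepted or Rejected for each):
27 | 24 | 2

Accepted, Accepted, Rejected

The classifier is using: multiple of 3.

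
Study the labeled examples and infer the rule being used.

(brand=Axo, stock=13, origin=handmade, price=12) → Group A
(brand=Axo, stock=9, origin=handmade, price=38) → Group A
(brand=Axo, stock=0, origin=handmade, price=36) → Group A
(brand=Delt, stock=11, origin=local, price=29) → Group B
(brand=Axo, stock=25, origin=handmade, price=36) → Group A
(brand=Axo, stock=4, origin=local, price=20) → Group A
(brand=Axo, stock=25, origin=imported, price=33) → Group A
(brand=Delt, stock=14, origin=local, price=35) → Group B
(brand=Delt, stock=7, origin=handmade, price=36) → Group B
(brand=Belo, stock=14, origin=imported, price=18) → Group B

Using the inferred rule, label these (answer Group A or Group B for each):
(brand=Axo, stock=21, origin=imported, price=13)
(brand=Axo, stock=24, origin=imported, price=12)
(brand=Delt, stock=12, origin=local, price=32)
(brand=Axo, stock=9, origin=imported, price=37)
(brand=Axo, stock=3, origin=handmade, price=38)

Group A, Group A, Group B, Group A, Group A

The rule appears to be: brand is Axo.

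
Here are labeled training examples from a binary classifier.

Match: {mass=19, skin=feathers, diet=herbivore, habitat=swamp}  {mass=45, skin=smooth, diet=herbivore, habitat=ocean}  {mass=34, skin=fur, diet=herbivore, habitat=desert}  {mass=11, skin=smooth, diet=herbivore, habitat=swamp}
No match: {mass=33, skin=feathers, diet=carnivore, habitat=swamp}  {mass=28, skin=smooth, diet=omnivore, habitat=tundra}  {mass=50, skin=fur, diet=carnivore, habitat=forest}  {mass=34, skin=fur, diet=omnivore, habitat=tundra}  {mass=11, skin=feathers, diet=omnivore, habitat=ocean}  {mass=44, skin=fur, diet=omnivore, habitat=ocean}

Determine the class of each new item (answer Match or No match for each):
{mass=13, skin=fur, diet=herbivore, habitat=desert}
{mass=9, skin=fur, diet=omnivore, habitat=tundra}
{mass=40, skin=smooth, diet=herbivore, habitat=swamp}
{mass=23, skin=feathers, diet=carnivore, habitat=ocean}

A rule that fits every label: diet is herbivore — true of each 'Match' example, false of each 'No match' one.
{mass=13, skin=fur, diet=herbivore, habitat=desert}: diet is herbivore, fits → Match. {mass=9, skin=fur, diet=omnivore, habitat=tundra}: diet is omnivore, doesn't qualify → No match. {mass=40, skin=smooth, diet=herbivore, habitat=swamp}: diet is herbivore, fits → Match. {mass=23, skin=feathers, diet=carnivore, habitat=ocean}: diet is carnivore, doesn't qualify → No match.

Match, No match, Match, No match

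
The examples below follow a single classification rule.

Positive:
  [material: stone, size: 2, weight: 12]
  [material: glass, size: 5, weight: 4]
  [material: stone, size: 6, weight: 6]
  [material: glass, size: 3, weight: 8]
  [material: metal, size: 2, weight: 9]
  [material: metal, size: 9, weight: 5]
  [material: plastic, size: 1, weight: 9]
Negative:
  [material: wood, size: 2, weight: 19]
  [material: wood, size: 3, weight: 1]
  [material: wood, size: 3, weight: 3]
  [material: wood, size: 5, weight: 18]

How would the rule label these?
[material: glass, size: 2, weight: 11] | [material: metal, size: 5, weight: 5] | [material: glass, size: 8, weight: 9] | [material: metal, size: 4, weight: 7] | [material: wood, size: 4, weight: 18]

Checking candidate rules against both groups, what survives is: material is not wood.
[material: glass, size: 2, weight: 11]: material is glass, passes → Positive. [material: metal, size: 5, weight: 5]: material is metal, passes → Positive. [material: glass, size: 8, weight: 9]: material is glass, passes → Positive. [material: metal, size: 4, weight: 7]: material is metal, passes → Positive. [material: wood, size: 4, weight: 18]: material is wood, fails this test → Negative.

Positive, Positive, Positive, Positive, Negative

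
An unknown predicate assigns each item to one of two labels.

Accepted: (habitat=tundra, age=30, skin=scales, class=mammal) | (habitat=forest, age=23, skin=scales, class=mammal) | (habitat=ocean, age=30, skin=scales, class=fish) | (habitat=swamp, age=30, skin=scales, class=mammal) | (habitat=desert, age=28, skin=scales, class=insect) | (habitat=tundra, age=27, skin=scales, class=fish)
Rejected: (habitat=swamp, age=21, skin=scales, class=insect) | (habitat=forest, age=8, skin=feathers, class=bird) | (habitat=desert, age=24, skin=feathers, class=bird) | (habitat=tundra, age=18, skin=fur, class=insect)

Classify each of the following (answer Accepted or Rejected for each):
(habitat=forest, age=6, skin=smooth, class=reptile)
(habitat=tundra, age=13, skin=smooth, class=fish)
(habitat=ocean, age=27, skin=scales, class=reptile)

The rule appears to be: skin is scales AND age ≥ 23.

Rejected, Rejected, Accepted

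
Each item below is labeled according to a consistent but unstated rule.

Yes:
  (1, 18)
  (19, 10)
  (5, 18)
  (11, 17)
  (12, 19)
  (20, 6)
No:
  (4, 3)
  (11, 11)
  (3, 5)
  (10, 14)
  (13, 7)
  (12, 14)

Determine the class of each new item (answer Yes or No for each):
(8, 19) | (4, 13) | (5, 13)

Yes, No, No

A rule that fits every label: max ≥ 17 — true of each 'Yes' example, false of each 'No' one.
Yes: (8, 19), since max 19. No: (4, 13), since max 13. No: (5, 13), since max 13.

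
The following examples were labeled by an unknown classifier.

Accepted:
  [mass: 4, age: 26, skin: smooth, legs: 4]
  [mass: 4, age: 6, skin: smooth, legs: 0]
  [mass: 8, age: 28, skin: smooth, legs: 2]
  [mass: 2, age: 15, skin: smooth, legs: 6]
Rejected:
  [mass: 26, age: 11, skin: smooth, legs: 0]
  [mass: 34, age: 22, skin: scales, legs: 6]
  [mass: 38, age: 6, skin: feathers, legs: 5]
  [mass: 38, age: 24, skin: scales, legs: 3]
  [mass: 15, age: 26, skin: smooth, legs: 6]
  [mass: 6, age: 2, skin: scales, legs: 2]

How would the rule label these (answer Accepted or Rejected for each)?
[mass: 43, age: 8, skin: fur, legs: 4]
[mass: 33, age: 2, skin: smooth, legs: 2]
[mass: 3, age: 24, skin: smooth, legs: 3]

Every 'Accepted' example satisfies: skin is smooth AND mass ≤ 8. None of the 'Rejected' examples do.
Rejected: [mass: 43, age: 8, skin: fur, legs: 4], since skin is fur, mass = 43. Rejected: [mass: 33, age: 2, skin: smooth, legs: 2], since skin is smooth, mass = 33. Accepted: [mass: 3, age: 24, skin: smooth, legs: 3], since skin is smooth, mass = 3.

Rejected, Rejected, Accepted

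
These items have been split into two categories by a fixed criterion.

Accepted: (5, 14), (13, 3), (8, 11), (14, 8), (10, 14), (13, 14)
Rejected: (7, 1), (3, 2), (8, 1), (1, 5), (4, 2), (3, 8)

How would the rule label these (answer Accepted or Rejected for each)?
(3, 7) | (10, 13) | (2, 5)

Rejected, Accepted, Rejected

Every 'Accepted' example satisfies: sum ≥ 16. None of the 'Rejected' examples do.
(3, 7): 3+7 = 10, doesn't qualify → Rejected.
(10, 13): 10+13 = 23, fits → Accepted.
(2, 5): 2+5 = 7, doesn't qualify → Rejected.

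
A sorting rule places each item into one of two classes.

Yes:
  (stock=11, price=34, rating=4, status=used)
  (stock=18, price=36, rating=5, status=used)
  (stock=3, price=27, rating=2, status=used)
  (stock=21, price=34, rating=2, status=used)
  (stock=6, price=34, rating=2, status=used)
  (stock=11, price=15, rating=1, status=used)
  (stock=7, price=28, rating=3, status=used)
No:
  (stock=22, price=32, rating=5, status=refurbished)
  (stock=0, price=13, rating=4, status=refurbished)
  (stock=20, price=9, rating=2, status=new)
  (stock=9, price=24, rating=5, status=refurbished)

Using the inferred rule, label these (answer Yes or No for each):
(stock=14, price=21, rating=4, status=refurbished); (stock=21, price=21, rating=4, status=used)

One predicate separates the groups cleanly: status is used.
(stock=14, price=21, rating=4, status=refurbished): status is refurbished, does not fit → No.
(stock=21, price=21, rating=4, status=used): status is used, passes → Yes.

No, Yes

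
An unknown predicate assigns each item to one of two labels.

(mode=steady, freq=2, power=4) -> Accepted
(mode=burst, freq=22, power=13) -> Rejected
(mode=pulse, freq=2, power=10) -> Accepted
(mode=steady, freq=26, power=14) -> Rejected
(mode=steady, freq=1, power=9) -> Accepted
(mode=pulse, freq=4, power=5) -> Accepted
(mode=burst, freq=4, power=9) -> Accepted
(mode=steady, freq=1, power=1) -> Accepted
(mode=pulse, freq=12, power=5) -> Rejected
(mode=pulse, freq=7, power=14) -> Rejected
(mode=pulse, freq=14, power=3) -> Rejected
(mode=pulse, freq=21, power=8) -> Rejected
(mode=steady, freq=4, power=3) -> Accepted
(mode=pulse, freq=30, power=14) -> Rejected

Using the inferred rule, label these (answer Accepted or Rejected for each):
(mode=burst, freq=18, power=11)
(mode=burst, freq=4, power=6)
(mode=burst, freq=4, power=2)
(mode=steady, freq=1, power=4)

Rejected, Accepted, Accepted, Accepted

Every 'Accepted' example satisfies: freq ≤ 4. None of the 'Rejected' examples do.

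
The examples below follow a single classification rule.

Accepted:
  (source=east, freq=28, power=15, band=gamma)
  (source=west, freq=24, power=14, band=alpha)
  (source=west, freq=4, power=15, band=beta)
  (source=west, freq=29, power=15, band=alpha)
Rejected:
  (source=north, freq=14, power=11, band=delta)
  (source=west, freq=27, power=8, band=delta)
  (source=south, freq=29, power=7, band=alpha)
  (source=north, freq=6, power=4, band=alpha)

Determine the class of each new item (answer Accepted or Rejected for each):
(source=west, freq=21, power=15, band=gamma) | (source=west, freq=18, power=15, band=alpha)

Every 'Accepted' example satisfies: power ≥ 14. None of the 'Rejected' examples do.
Accepted: (source=west, freq=21, power=15, band=gamma), since power = 15.
Accepted: (source=west, freq=18, power=15, band=alpha), since power = 15.

Accepted, Accepted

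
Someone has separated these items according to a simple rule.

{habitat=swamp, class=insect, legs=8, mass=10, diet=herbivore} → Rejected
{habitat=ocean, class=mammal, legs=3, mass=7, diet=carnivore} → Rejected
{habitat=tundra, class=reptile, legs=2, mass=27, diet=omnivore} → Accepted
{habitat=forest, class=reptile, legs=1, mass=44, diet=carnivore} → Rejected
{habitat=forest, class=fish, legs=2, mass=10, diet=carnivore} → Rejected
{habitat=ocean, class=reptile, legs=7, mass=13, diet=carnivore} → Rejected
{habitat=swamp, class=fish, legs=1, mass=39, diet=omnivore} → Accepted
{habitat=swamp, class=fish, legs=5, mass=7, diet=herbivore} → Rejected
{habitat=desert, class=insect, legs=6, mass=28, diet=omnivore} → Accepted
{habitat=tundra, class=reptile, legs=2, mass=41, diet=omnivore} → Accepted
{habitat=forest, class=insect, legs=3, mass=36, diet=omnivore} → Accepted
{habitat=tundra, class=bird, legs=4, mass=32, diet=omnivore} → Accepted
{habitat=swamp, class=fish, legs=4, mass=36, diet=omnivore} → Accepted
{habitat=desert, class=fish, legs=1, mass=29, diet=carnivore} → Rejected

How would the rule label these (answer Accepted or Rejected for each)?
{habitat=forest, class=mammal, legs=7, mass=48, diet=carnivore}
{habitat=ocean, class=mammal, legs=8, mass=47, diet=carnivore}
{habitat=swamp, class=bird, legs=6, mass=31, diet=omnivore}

Rejected, Rejected, Accepted

All 'Accepted' examples share one property — diet is omnivore — and every 'Rejected' example lacks it.
{habitat=forest, class=mammal, legs=7, mass=48, diet=carnivore} → diet is carnivore → Rejected. {habitat=ocean, class=mammal, legs=8, mass=47, diet=carnivore} → diet is carnivore → Rejected. {habitat=swamp, class=bird, legs=6, mass=31, diet=omnivore} → diet is omnivore → Accepted.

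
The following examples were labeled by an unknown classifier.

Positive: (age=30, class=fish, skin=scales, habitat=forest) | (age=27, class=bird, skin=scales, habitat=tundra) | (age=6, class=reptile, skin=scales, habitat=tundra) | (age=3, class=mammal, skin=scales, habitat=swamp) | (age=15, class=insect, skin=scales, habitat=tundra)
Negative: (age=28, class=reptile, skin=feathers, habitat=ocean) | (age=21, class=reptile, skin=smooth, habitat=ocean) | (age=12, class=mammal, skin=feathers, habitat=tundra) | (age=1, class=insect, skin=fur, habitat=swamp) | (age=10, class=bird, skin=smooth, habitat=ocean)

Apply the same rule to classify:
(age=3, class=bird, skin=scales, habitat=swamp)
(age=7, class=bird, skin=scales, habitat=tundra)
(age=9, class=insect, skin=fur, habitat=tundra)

The pattern is that an item is 'Positive' exactly when: skin is scales.
Positive: (age=3, class=bird, skin=scales, habitat=swamp), since skin is scales.
Positive: (age=7, class=bird, skin=scales, habitat=tundra), since skin is scales.
Negative: (age=9, class=insect, skin=fur, habitat=tundra), since skin is fur.

Positive, Positive, Negative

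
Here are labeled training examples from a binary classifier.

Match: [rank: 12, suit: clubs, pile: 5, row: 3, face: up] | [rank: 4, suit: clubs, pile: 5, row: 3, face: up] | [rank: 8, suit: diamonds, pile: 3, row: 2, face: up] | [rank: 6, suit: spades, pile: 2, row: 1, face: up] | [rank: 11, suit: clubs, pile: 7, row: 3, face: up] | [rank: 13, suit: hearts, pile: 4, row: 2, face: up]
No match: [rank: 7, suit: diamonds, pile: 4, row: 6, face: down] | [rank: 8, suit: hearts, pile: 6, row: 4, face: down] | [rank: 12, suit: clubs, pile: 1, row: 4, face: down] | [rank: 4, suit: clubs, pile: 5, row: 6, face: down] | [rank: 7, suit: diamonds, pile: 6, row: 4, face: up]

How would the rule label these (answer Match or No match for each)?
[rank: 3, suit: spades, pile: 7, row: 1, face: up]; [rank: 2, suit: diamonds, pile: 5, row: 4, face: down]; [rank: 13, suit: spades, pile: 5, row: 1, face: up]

Match, No match, Match

Every 'Match' example satisfies: row ≤ 3. None of the 'No match' examples do.
[rank: 3, suit: spades, pile: 7, row: 1, face: up]: row = 1 — qualifies, so Match. [rank: 2, suit: diamonds, pile: 5, row: 4, face: down]: row = 4 — lacks this property, so No match. [rank: 13, suit: spades, pile: 5, row: 1, face: up]: row = 1 — qualifies, so Match.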